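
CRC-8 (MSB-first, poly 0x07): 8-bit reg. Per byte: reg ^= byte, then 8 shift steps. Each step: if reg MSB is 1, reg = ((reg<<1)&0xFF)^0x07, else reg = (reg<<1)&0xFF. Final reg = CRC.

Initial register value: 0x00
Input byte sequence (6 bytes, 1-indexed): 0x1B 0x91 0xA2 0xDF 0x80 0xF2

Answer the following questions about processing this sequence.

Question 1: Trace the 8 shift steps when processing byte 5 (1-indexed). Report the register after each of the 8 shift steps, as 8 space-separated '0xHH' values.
Answer: 0x1B 0x36 0x6C 0xD8 0xB7 0x69 0xD2 0xA3

Derivation:
After byte 1 (0x1B): reg=0x41
After byte 2 (0x91): reg=0x3E
After byte 3 (0xA2): reg=0xDD
After byte 4 (0xDF): reg=0x0E
Register before byte 5: 0x0E
After XOR with byte 0x80: 0x8E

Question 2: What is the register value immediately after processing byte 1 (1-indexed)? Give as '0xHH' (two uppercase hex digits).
After byte 1 (0x1B): reg=0x41

Answer: 0x41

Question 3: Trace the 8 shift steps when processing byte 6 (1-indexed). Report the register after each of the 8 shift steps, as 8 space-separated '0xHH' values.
After byte 1 (0x1B): reg=0x41
After byte 2 (0x91): reg=0x3E
After byte 3 (0xA2): reg=0xDD
After byte 4 (0xDF): reg=0x0E
After byte 5 (0x80): reg=0xA3
Register before byte 6: 0xA3
After XOR with byte 0xF2: 0x51

Answer: 0xA2 0x43 0x86 0x0B 0x16 0x2C 0x58 0xB0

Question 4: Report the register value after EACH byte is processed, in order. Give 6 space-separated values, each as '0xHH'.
0x41 0x3E 0xDD 0x0E 0xA3 0xB0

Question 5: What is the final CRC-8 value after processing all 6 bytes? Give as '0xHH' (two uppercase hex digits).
Answer: 0xB0

Derivation:
After byte 1 (0x1B): reg=0x41
After byte 2 (0x91): reg=0x3E
After byte 3 (0xA2): reg=0xDD
After byte 4 (0xDF): reg=0x0E
After byte 5 (0x80): reg=0xA3
After byte 6 (0xF2): reg=0xB0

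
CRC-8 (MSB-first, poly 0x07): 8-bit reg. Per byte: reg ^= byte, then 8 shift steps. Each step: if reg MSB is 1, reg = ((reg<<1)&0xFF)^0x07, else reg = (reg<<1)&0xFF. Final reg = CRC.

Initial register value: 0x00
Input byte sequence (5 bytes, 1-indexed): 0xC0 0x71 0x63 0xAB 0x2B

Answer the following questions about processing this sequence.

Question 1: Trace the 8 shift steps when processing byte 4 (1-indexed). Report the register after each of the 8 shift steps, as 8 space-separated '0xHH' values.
After byte 1 (0xC0): reg=0x4E
After byte 2 (0x71): reg=0xBD
After byte 3 (0x63): reg=0x14
Register before byte 4: 0x14
After XOR with byte 0xAB: 0xBF

Answer: 0x79 0xF2 0xE3 0xC1 0x85 0x0D 0x1A 0x34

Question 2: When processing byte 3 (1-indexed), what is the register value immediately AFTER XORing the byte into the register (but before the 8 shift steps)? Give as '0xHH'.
Register before byte 3: 0xBD
Byte 3: 0x63
0xBD XOR 0x63 = 0xDE

Answer: 0xDE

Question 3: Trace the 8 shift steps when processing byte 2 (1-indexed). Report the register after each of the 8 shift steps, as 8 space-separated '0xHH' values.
Answer: 0x7E 0xFC 0xFF 0xF9 0xF5 0xED 0xDD 0xBD

Derivation:
After byte 1 (0xC0): reg=0x4E
Register before byte 2: 0x4E
After XOR with byte 0x71: 0x3F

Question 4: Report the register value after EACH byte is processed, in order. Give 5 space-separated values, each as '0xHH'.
0x4E 0xBD 0x14 0x34 0x5D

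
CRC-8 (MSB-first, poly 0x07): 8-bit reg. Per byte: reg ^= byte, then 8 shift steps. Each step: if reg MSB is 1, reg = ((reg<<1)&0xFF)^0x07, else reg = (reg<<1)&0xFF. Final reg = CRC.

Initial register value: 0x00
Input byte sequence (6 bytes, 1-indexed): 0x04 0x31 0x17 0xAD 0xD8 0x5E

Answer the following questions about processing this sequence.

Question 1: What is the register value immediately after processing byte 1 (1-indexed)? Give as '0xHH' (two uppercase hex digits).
After byte 1 (0x04): reg=0x1C

Answer: 0x1C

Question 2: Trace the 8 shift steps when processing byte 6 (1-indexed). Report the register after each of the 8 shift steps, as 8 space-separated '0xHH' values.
Answer: 0x5A 0xB4 0x6F 0xDE 0xBB 0x71 0xE2 0xC3

Derivation:
After byte 1 (0x04): reg=0x1C
After byte 2 (0x31): reg=0xC3
After byte 3 (0x17): reg=0x22
After byte 4 (0xAD): reg=0xA4
After byte 5 (0xD8): reg=0x73
Register before byte 6: 0x73
After XOR with byte 0x5E: 0x2D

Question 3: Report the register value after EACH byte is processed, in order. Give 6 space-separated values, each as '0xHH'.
0x1C 0xC3 0x22 0xA4 0x73 0xC3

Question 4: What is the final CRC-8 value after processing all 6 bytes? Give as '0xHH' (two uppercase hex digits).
After byte 1 (0x04): reg=0x1C
After byte 2 (0x31): reg=0xC3
After byte 3 (0x17): reg=0x22
After byte 4 (0xAD): reg=0xA4
After byte 5 (0xD8): reg=0x73
After byte 6 (0x5E): reg=0xC3

Answer: 0xC3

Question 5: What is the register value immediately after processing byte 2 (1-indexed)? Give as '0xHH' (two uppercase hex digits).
After byte 1 (0x04): reg=0x1C
After byte 2 (0x31): reg=0xC3

Answer: 0xC3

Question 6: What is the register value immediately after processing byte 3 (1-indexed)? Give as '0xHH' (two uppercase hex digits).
Answer: 0x22

Derivation:
After byte 1 (0x04): reg=0x1C
After byte 2 (0x31): reg=0xC3
After byte 3 (0x17): reg=0x22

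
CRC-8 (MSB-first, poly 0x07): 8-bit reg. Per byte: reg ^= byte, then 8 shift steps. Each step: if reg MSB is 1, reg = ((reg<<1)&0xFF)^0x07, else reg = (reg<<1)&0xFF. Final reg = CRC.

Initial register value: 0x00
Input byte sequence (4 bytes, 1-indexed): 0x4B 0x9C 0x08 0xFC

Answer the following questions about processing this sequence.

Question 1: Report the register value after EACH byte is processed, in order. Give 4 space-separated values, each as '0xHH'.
0xF6 0x11 0x4F 0x10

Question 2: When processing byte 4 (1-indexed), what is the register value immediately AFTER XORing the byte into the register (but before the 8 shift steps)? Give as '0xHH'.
Register before byte 4: 0x4F
Byte 4: 0xFC
0x4F XOR 0xFC = 0xB3

Answer: 0xB3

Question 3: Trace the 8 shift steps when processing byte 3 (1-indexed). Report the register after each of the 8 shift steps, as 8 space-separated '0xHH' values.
After byte 1 (0x4B): reg=0xF6
After byte 2 (0x9C): reg=0x11
Register before byte 3: 0x11
After XOR with byte 0x08: 0x19

Answer: 0x32 0x64 0xC8 0x97 0x29 0x52 0xA4 0x4F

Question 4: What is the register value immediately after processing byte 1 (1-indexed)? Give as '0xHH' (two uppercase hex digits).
After byte 1 (0x4B): reg=0xF6

Answer: 0xF6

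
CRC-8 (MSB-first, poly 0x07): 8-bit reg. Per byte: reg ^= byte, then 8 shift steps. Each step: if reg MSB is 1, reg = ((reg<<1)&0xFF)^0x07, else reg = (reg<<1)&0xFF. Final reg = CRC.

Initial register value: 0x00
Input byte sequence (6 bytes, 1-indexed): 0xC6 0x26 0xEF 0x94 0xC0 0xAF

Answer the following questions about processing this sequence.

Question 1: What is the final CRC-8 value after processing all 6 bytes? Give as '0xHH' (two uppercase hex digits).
Answer: 0x5E

Derivation:
After byte 1 (0xC6): reg=0x5C
After byte 2 (0x26): reg=0x61
After byte 3 (0xEF): reg=0xA3
After byte 4 (0x94): reg=0x85
After byte 5 (0xC0): reg=0xDC
After byte 6 (0xAF): reg=0x5E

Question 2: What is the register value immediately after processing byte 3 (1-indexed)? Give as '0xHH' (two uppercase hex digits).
After byte 1 (0xC6): reg=0x5C
After byte 2 (0x26): reg=0x61
After byte 3 (0xEF): reg=0xA3

Answer: 0xA3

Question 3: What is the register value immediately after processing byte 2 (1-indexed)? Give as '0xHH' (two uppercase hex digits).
Answer: 0x61

Derivation:
After byte 1 (0xC6): reg=0x5C
After byte 2 (0x26): reg=0x61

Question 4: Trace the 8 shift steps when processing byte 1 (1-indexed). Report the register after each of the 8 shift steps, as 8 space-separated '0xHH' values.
Register before byte 1: 0x00
After XOR with byte 0xC6: 0xC6

Answer: 0x8B 0x11 0x22 0x44 0x88 0x17 0x2E 0x5C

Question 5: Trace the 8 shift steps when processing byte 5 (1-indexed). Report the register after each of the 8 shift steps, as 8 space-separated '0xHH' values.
After byte 1 (0xC6): reg=0x5C
After byte 2 (0x26): reg=0x61
After byte 3 (0xEF): reg=0xA3
After byte 4 (0x94): reg=0x85
Register before byte 5: 0x85
After XOR with byte 0xC0: 0x45

Answer: 0x8A 0x13 0x26 0x4C 0x98 0x37 0x6E 0xDC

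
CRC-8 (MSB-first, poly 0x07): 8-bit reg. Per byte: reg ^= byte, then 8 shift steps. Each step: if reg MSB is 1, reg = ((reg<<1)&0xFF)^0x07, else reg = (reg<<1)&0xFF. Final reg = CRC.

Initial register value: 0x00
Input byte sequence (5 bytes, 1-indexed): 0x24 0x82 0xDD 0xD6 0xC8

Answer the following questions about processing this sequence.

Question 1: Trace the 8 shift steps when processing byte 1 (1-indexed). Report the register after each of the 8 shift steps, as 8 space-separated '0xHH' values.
Register before byte 1: 0x00
After XOR with byte 0x24: 0x24

Answer: 0x48 0x90 0x27 0x4E 0x9C 0x3F 0x7E 0xFC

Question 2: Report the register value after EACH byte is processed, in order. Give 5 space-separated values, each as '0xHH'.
0xFC 0x7D 0x69 0x34 0xFA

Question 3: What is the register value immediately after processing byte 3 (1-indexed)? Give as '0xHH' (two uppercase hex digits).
After byte 1 (0x24): reg=0xFC
After byte 2 (0x82): reg=0x7D
After byte 3 (0xDD): reg=0x69

Answer: 0x69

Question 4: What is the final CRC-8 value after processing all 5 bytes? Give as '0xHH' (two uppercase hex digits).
After byte 1 (0x24): reg=0xFC
After byte 2 (0x82): reg=0x7D
After byte 3 (0xDD): reg=0x69
After byte 4 (0xD6): reg=0x34
After byte 5 (0xC8): reg=0xFA

Answer: 0xFA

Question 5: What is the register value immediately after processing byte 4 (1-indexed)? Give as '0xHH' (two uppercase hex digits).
Answer: 0x34

Derivation:
After byte 1 (0x24): reg=0xFC
After byte 2 (0x82): reg=0x7D
After byte 3 (0xDD): reg=0x69
After byte 4 (0xD6): reg=0x34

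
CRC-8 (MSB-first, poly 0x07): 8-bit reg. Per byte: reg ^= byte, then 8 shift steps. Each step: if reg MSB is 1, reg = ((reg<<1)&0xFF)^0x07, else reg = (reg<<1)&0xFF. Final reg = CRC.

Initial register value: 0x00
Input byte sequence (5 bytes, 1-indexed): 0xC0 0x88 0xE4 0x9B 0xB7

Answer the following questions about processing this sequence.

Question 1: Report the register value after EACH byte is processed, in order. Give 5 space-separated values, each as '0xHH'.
0x4E 0x5C 0x21 0x2F 0xC1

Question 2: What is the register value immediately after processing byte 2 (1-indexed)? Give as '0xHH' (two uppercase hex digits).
Answer: 0x5C

Derivation:
After byte 1 (0xC0): reg=0x4E
After byte 2 (0x88): reg=0x5C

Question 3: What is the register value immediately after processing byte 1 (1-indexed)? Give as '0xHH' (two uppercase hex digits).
Answer: 0x4E

Derivation:
After byte 1 (0xC0): reg=0x4E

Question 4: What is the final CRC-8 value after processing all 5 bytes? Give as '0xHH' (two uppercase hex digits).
After byte 1 (0xC0): reg=0x4E
After byte 2 (0x88): reg=0x5C
After byte 3 (0xE4): reg=0x21
After byte 4 (0x9B): reg=0x2F
After byte 5 (0xB7): reg=0xC1

Answer: 0xC1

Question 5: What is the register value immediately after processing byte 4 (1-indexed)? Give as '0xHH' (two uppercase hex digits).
After byte 1 (0xC0): reg=0x4E
After byte 2 (0x88): reg=0x5C
After byte 3 (0xE4): reg=0x21
After byte 4 (0x9B): reg=0x2F

Answer: 0x2F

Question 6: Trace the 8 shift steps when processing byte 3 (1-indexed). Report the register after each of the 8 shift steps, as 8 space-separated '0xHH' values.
Answer: 0x77 0xEE 0xDB 0xB1 0x65 0xCA 0x93 0x21

Derivation:
After byte 1 (0xC0): reg=0x4E
After byte 2 (0x88): reg=0x5C
Register before byte 3: 0x5C
After XOR with byte 0xE4: 0xB8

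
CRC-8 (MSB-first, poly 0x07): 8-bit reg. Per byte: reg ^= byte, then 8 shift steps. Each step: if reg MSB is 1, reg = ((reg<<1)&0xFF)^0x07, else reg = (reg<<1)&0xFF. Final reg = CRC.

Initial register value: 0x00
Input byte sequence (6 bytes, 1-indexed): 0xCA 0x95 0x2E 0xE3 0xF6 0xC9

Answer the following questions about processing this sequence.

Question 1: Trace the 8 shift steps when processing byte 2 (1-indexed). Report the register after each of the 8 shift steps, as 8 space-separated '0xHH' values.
Answer: 0xDD 0xBD 0x7D 0xFA 0xF3 0xE1 0xC5 0x8D

Derivation:
After byte 1 (0xCA): reg=0x78
Register before byte 2: 0x78
After XOR with byte 0x95: 0xED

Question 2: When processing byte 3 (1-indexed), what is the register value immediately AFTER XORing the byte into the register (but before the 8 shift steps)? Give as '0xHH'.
Answer: 0xA3

Derivation:
Register before byte 3: 0x8D
Byte 3: 0x2E
0x8D XOR 0x2E = 0xA3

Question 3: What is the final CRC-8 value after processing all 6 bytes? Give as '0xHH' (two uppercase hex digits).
Answer: 0xAD

Derivation:
After byte 1 (0xCA): reg=0x78
After byte 2 (0x95): reg=0x8D
After byte 3 (0x2E): reg=0x60
After byte 4 (0xE3): reg=0x80
After byte 5 (0xF6): reg=0x45
After byte 6 (0xC9): reg=0xAD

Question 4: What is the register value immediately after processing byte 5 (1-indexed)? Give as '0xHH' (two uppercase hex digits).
Answer: 0x45

Derivation:
After byte 1 (0xCA): reg=0x78
After byte 2 (0x95): reg=0x8D
After byte 3 (0x2E): reg=0x60
After byte 4 (0xE3): reg=0x80
After byte 5 (0xF6): reg=0x45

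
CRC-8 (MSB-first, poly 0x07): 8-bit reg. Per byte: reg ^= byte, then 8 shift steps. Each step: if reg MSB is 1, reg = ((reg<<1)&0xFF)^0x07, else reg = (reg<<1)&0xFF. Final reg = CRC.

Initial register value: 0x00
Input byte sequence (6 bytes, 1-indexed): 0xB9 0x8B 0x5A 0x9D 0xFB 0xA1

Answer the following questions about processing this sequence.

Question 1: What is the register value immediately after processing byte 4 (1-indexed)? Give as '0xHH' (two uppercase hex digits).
After byte 1 (0xB9): reg=0x26
After byte 2 (0x8B): reg=0x4A
After byte 3 (0x5A): reg=0x70
After byte 4 (0x9D): reg=0x8D

Answer: 0x8D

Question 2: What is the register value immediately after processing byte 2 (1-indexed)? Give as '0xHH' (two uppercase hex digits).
After byte 1 (0xB9): reg=0x26
After byte 2 (0x8B): reg=0x4A

Answer: 0x4A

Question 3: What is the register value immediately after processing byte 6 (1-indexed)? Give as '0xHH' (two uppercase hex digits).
After byte 1 (0xB9): reg=0x26
After byte 2 (0x8B): reg=0x4A
After byte 3 (0x5A): reg=0x70
After byte 4 (0x9D): reg=0x8D
After byte 5 (0xFB): reg=0x45
After byte 6 (0xA1): reg=0xB2

Answer: 0xB2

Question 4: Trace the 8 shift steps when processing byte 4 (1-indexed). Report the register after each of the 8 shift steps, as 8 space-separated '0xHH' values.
Answer: 0xDD 0xBD 0x7D 0xFA 0xF3 0xE1 0xC5 0x8D

Derivation:
After byte 1 (0xB9): reg=0x26
After byte 2 (0x8B): reg=0x4A
After byte 3 (0x5A): reg=0x70
Register before byte 4: 0x70
After XOR with byte 0x9D: 0xED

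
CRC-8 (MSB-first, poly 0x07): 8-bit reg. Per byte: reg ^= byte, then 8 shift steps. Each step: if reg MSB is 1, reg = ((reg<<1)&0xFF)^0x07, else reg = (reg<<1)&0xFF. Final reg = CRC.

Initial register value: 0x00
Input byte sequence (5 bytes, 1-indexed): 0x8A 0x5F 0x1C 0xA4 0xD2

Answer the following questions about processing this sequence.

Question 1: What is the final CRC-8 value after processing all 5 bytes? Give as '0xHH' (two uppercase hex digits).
After byte 1 (0x8A): reg=0xBF
After byte 2 (0x5F): reg=0xAE
After byte 3 (0x1C): reg=0x17
After byte 4 (0xA4): reg=0x10
After byte 5 (0xD2): reg=0x40

Answer: 0x40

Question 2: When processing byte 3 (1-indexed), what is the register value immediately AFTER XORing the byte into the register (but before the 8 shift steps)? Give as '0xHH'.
Answer: 0xB2

Derivation:
Register before byte 3: 0xAE
Byte 3: 0x1C
0xAE XOR 0x1C = 0xB2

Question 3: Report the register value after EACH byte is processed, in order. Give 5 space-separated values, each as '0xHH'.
0xBF 0xAE 0x17 0x10 0x40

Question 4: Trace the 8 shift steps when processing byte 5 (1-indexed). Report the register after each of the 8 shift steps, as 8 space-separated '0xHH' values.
After byte 1 (0x8A): reg=0xBF
After byte 2 (0x5F): reg=0xAE
After byte 3 (0x1C): reg=0x17
After byte 4 (0xA4): reg=0x10
Register before byte 5: 0x10
After XOR with byte 0xD2: 0xC2

Answer: 0x83 0x01 0x02 0x04 0x08 0x10 0x20 0x40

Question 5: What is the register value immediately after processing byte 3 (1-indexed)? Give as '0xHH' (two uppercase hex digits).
Answer: 0x17

Derivation:
After byte 1 (0x8A): reg=0xBF
After byte 2 (0x5F): reg=0xAE
After byte 3 (0x1C): reg=0x17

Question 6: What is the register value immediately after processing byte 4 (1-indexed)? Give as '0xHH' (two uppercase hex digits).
After byte 1 (0x8A): reg=0xBF
After byte 2 (0x5F): reg=0xAE
After byte 3 (0x1C): reg=0x17
After byte 4 (0xA4): reg=0x10

Answer: 0x10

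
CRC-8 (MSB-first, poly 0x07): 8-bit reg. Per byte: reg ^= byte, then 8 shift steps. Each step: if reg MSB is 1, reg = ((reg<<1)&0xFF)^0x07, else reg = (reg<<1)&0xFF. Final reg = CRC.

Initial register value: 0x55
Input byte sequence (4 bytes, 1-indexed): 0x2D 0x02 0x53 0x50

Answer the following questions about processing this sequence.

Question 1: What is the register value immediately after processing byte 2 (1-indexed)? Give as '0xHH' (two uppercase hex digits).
Answer: 0x04

Derivation:
After byte 1 (0x2D): reg=0x6F
After byte 2 (0x02): reg=0x04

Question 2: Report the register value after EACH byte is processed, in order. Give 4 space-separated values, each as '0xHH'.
0x6F 0x04 0xA2 0xD0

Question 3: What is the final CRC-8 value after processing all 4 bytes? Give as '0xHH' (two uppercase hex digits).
Answer: 0xD0

Derivation:
After byte 1 (0x2D): reg=0x6F
After byte 2 (0x02): reg=0x04
After byte 3 (0x53): reg=0xA2
After byte 4 (0x50): reg=0xD0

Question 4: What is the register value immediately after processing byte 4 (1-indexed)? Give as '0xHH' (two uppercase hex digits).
Answer: 0xD0

Derivation:
After byte 1 (0x2D): reg=0x6F
After byte 2 (0x02): reg=0x04
After byte 3 (0x53): reg=0xA2
After byte 4 (0x50): reg=0xD0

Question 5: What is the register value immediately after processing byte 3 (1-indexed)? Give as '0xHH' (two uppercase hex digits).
After byte 1 (0x2D): reg=0x6F
After byte 2 (0x02): reg=0x04
After byte 3 (0x53): reg=0xA2

Answer: 0xA2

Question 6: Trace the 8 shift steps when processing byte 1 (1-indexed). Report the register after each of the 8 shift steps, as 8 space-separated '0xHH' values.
Register before byte 1: 0x55
After XOR with byte 0x2D: 0x78

Answer: 0xF0 0xE7 0xC9 0x95 0x2D 0x5A 0xB4 0x6F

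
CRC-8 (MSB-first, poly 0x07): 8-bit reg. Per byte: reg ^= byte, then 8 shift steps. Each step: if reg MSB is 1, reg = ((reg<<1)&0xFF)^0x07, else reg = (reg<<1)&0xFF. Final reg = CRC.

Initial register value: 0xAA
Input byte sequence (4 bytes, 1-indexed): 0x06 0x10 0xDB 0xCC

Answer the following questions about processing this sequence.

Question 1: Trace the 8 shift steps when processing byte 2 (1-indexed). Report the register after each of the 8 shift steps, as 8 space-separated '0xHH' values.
Answer: 0xBA 0x73 0xE6 0xCB 0x91 0x25 0x4A 0x94

Derivation:
After byte 1 (0x06): reg=0x4D
Register before byte 2: 0x4D
After XOR with byte 0x10: 0x5D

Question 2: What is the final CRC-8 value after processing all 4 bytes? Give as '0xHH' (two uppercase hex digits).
Answer: 0xF2

Derivation:
After byte 1 (0x06): reg=0x4D
After byte 2 (0x10): reg=0x94
After byte 3 (0xDB): reg=0xEA
After byte 4 (0xCC): reg=0xF2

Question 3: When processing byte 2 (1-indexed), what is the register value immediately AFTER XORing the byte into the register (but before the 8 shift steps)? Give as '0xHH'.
Answer: 0x5D

Derivation:
Register before byte 2: 0x4D
Byte 2: 0x10
0x4D XOR 0x10 = 0x5D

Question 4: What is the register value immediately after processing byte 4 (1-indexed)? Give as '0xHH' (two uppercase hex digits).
Answer: 0xF2

Derivation:
After byte 1 (0x06): reg=0x4D
After byte 2 (0x10): reg=0x94
After byte 3 (0xDB): reg=0xEA
After byte 4 (0xCC): reg=0xF2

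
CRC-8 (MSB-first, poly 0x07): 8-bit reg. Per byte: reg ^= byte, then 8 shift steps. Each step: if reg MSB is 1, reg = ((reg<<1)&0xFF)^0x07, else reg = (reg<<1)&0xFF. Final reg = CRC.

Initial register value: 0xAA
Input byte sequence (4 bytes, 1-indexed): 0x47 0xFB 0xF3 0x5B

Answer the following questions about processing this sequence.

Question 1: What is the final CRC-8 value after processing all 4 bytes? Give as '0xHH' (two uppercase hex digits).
After byte 1 (0x47): reg=0x8D
After byte 2 (0xFB): reg=0x45
After byte 3 (0xF3): reg=0x0B
After byte 4 (0x5B): reg=0xB7

Answer: 0xB7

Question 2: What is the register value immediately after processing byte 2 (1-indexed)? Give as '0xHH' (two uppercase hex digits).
After byte 1 (0x47): reg=0x8D
After byte 2 (0xFB): reg=0x45

Answer: 0x45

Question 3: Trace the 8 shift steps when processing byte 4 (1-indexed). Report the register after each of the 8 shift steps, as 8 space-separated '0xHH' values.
Answer: 0xA0 0x47 0x8E 0x1B 0x36 0x6C 0xD8 0xB7

Derivation:
After byte 1 (0x47): reg=0x8D
After byte 2 (0xFB): reg=0x45
After byte 3 (0xF3): reg=0x0B
Register before byte 4: 0x0B
After XOR with byte 0x5B: 0x50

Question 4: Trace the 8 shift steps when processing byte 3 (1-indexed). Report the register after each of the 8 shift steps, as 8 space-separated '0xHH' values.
Answer: 0x6B 0xD6 0xAB 0x51 0xA2 0x43 0x86 0x0B

Derivation:
After byte 1 (0x47): reg=0x8D
After byte 2 (0xFB): reg=0x45
Register before byte 3: 0x45
After XOR with byte 0xF3: 0xB6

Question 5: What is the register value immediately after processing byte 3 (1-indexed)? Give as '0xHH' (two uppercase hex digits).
After byte 1 (0x47): reg=0x8D
After byte 2 (0xFB): reg=0x45
After byte 3 (0xF3): reg=0x0B

Answer: 0x0B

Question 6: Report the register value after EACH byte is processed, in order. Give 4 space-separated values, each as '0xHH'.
0x8D 0x45 0x0B 0xB7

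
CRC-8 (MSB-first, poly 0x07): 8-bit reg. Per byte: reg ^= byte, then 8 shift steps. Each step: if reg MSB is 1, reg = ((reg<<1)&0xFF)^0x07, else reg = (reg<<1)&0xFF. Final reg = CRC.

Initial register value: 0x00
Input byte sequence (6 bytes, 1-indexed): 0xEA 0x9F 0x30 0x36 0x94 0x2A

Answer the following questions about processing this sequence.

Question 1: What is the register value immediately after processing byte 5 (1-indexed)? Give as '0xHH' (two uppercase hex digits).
Answer: 0xE1

Derivation:
After byte 1 (0xEA): reg=0x98
After byte 2 (0x9F): reg=0x15
After byte 3 (0x30): reg=0xFB
After byte 4 (0x36): reg=0x6D
After byte 5 (0x94): reg=0xE1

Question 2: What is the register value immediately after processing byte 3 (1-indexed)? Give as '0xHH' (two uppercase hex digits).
After byte 1 (0xEA): reg=0x98
After byte 2 (0x9F): reg=0x15
After byte 3 (0x30): reg=0xFB

Answer: 0xFB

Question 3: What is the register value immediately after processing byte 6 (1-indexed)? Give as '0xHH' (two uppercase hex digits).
Answer: 0x7F

Derivation:
After byte 1 (0xEA): reg=0x98
After byte 2 (0x9F): reg=0x15
After byte 3 (0x30): reg=0xFB
After byte 4 (0x36): reg=0x6D
After byte 5 (0x94): reg=0xE1
After byte 6 (0x2A): reg=0x7F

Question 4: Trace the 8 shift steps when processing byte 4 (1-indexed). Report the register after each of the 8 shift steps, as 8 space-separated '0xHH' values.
After byte 1 (0xEA): reg=0x98
After byte 2 (0x9F): reg=0x15
After byte 3 (0x30): reg=0xFB
Register before byte 4: 0xFB
After XOR with byte 0x36: 0xCD

Answer: 0x9D 0x3D 0x7A 0xF4 0xEF 0xD9 0xB5 0x6D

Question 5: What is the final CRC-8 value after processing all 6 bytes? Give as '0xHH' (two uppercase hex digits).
After byte 1 (0xEA): reg=0x98
After byte 2 (0x9F): reg=0x15
After byte 3 (0x30): reg=0xFB
After byte 4 (0x36): reg=0x6D
After byte 5 (0x94): reg=0xE1
After byte 6 (0x2A): reg=0x7F

Answer: 0x7F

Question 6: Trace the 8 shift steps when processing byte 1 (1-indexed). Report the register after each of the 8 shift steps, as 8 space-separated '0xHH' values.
Answer: 0xD3 0xA1 0x45 0x8A 0x13 0x26 0x4C 0x98

Derivation:
Register before byte 1: 0x00
After XOR with byte 0xEA: 0xEA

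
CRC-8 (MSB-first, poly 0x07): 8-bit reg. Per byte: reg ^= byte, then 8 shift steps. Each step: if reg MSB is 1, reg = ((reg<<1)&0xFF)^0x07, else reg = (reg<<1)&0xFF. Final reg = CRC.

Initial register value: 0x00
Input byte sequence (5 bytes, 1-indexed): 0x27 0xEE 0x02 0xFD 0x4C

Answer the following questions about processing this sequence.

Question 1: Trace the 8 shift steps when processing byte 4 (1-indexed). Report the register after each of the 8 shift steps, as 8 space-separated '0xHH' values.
After byte 1 (0x27): reg=0xF5
After byte 2 (0xEE): reg=0x41
After byte 3 (0x02): reg=0xCE
Register before byte 4: 0xCE
After XOR with byte 0xFD: 0x33

Answer: 0x66 0xCC 0x9F 0x39 0x72 0xE4 0xCF 0x99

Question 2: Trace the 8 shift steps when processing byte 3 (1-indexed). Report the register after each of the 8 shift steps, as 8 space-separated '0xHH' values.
Answer: 0x86 0x0B 0x16 0x2C 0x58 0xB0 0x67 0xCE

Derivation:
After byte 1 (0x27): reg=0xF5
After byte 2 (0xEE): reg=0x41
Register before byte 3: 0x41
After XOR with byte 0x02: 0x43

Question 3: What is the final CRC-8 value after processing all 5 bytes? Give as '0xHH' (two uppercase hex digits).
After byte 1 (0x27): reg=0xF5
After byte 2 (0xEE): reg=0x41
After byte 3 (0x02): reg=0xCE
After byte 4 (0xFD): reg=0x99
After byte 5 (0x4C): reg=0x25

Answer: 0x25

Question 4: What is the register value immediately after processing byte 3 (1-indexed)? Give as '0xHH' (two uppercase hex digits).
After byte 1 (0x27): reg=0xF5
After byte 2 (0xEE): reg=0x41
After byte 3 (0x02): reg=0xCE

Answer: 0xCE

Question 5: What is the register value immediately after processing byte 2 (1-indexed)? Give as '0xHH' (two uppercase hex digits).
Answer: 0x41

Derivation:
After byte 1 (0x27): reg=0xF5
After byte 2 (0xEE): reg=0x41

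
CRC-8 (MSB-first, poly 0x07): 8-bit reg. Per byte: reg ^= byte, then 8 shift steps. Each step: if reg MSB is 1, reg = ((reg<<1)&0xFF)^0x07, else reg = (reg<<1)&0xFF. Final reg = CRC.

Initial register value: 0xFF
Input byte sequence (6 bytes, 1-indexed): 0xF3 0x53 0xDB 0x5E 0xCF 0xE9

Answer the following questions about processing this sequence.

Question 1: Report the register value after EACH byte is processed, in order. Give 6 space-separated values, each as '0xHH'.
0x24 0x42 0xC6 0xC1 0x2A 0x47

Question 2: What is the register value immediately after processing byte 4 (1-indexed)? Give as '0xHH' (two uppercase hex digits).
After byte 1 (0xF3): reg=0x24
After byte 2 (0x53): reg=0x42
After byte 3 (0xDB): reg=0xC6
After byte 4 (0x5E): reg=0xC1

Answer: 0xC1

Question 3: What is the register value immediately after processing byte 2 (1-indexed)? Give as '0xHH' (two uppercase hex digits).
After byte 1 (0xF3): reg=0x24
After byte 2 (0x53): reg=0x42

Answer: 0x42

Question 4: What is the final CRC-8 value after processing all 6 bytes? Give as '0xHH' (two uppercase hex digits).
Answer: 0x47

Derivation:
After byte 1 (0xF3): reg=0x24
After byte 2 (0x53): reg=0x42
After byte 3 (0xDB): reg=0xC6
After byte 4 (0x5E): reg=0xC1
After byte 5 (0xCF): reg=0x2A
After byte 6 (0xE9): reg=0x47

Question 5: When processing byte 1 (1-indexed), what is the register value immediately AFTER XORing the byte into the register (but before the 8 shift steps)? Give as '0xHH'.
Answer: 0x0C

Derivation:
Register before byte 1: 0xFF
Byte 1: 0xF3
0xFF XOR 0xF3 = 0x0C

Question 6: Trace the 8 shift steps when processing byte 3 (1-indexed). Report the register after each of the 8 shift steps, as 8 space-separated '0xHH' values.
After byte 1 (0xF3): reg=0x24
After byte 2 (0x53): reg=0x42
Register before byte 3: 0x42
After XOR with byte 0xDB: 0x99

Answer: 0x35 0x6A 0xD4 0xAF 0x59 0xB2 0x63 0xC6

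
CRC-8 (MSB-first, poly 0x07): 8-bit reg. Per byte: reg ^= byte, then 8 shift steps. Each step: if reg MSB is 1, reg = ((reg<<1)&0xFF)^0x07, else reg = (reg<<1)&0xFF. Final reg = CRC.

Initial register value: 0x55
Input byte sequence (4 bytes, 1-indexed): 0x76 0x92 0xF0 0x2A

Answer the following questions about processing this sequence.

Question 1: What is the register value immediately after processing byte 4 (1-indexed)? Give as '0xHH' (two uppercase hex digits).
After byte 1 (0x76): reg=0xE9
After byte 2 (0x92): reg=0x66
After byte 3 (0xF0): reg=0xEB
After byte 4 (0x2A): reg=0x49

Answer: 0x49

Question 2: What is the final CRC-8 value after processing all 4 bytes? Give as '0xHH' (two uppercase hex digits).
After byte 1 (0x76): reg=0xE9
After byte 2 (0x92): reg=0x66
After byte 3 (0xF0): reg=0xEB
After byte 4 (0x2A): reg=0x49

Answer: 0x49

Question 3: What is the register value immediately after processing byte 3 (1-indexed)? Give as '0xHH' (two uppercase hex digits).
After byte 1 (0x76): reg=0xE9
After byte 2 (0x92): reg=0x66
After byte 3 (0xF0): reg=0xEB

Answer: 0xEB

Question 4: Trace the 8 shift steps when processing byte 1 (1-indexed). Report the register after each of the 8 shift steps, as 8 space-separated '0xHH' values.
Answer: 0x46 0x8C 0x1F 0x3E 0x7C 0xF8 0xF7 0xE9

Derivation:
Register before byte 1: 0x55
After XOR with byte 0x76: 0x23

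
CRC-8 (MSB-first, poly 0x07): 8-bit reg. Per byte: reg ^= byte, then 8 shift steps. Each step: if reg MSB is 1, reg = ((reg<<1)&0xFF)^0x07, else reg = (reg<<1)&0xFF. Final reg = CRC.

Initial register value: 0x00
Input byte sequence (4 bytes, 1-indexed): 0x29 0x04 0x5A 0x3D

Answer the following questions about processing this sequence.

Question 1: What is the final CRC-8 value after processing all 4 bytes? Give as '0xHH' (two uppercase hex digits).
After byte 1 (0x29): reg=0xDF
After byte 2 (0x04): reg=0x0F
After byte 3 (0x5A): reg=0xAC
After byte 4 (0x3D): reg=0xFE

Answer: 0xFE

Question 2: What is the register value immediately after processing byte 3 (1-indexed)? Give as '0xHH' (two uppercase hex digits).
After byte 1 (0x29): reg=0xDF
After byte 2 (0x04): reg=0x0F
After byte 3 (0x5A): reg=0xAC

Answer: 0xAC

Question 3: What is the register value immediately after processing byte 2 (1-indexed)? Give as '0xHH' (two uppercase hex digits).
After byte 1 (0x29): reg=0xDF
After byte 2 (0x04): reg=0x0F

Answer: 0x0F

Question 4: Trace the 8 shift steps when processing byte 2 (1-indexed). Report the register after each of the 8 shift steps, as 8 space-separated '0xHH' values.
Answer: 0xB1 0x65 0xCA 0x93 0x21 0x42 0x84 0x0F

Derivation:
After byte 1 (0x29): reg=0xDF
Register before byte 2: 0xDF
After XOR with byte 0x04: 0xDB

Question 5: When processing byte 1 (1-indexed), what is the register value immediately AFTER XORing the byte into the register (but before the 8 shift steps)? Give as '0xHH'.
Answer: 0x29

Derivation:
Register before byte 1: 0x00
Byte 1: 0x29
0x00 XOR 0x29 = 0x29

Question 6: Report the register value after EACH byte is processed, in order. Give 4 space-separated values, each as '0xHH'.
0xDF 0x0F 0xAC 0xFE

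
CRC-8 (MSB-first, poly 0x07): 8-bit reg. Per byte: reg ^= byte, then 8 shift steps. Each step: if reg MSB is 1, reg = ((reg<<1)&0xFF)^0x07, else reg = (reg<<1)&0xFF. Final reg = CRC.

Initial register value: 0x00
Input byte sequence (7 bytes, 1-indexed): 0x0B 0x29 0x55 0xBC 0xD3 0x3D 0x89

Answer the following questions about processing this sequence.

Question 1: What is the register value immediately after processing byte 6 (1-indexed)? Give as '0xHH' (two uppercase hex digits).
Answer: 0xBF

Derivation:
After byte 1 (0x0B): reg=0x31
After byte 2 (0x29): reg=0x48
After byte 3 (0x55): reg=0x53
After byte 4 (0xBC): reg=0x83
After byte 5 (0xD3): reg=0xB7
After byte 6 (0x3D): reg=0xBF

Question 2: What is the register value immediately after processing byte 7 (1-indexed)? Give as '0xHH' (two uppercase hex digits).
After byte 1 (0x0B): reg=0x31
After byte 2 (0x29): reg=0x48
After byte 3 (0x55): reg=0x53
After byte 4 (0xBC): reg=0x83
After byte 5 (0xD3): reg=0xB7
After byte 6 (0x3D): reg=0xBF
After byte 7 (0x89): reg=0x82

Answer: 0x82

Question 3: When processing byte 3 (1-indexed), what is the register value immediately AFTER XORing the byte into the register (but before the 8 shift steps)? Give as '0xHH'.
Answer: 0x1D

Derivation:
Register before byte 3: 0x48
Byte 3: 0x55
0x48 XOR 0x55 = 0x1D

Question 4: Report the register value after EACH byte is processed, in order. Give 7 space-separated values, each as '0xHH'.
0x31 0x48 0x53 0x83 0xB7 0xBF 0x82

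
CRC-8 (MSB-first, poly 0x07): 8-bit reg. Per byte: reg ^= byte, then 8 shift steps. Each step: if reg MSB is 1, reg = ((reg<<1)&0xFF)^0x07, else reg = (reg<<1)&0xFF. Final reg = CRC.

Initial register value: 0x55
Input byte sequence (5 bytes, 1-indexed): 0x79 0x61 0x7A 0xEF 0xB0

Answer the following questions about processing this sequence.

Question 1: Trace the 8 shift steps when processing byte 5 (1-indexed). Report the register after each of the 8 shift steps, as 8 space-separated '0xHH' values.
Answer: 0x31 0x62 0xC4 0x8F 0x19 0x32 0x64 0xC8

Derivation:
After byte 1 (0x79): reg=0xC4
After byte 2 (0x61): reg=0x72
After byte 3 (0x7A): reg=0x38
After byte 4 (0xEF): reg=0x2B
Register before byte 5: 0x2B
After XOR with byte 0xB0: 0x9B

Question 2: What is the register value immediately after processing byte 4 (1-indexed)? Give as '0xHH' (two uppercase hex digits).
After byte 1 (0x79): reg=0xC4
After byte 2 (0x61): reg=0x72
After byte 3 (0x7A): reg=0x38
After byte 4 (0xEF): reg=0x2B

Answer: 0x2B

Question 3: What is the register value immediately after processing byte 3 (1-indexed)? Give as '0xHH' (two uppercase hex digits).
Answer: 0x38

Derivation:
After byte 1 (0x79): reg=0xC4
After byte 2 (0x61): reg=0x72
After byte 3 (0x7A): reg=0x38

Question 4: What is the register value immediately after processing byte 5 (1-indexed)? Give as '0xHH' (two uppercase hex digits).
Answer: 0xC8

Derivation:
After byte 1 (0x79): reg=0xC4
After byte 2 (0x61): reg=0x72
After byte 3 (0x7A): reg=0x38
After byte 4 (0xEF): reg=0x2B
After byte 5 (0xB0): reg=0xC8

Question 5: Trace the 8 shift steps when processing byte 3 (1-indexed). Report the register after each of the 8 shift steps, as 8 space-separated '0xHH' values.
Answer: 0x10 0x20 0x40 0x80 0x07 0x0E 0x1C 0x38

Derivation:
After byte 1 (0x79): reg=0xC4
After byte 2 (0x61): reg=0x72
Register before byte 3: 0x72
After XOR with byte 0x7A: 0x08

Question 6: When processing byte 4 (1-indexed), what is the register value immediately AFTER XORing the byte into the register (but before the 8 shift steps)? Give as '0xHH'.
Answer: 0xD7

Derivation:
Register before byte 4: 0x38
Byte 4: 0xEF
0x38 XOR 0xEF = 0xD7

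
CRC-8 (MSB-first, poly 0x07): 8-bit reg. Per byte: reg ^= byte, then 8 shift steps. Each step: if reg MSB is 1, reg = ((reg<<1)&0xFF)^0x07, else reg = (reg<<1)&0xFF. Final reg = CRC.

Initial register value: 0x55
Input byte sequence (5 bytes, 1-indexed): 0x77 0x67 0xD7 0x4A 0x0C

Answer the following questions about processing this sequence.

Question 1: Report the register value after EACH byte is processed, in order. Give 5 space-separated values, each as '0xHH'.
0xEE 0xB6 0x20 0x11 0x53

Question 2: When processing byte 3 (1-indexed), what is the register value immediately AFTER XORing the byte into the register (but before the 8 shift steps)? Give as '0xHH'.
Register before byte 3: 0xB6
Byte 3: 0xD7
0xB6 XOR 0xD7 = 0x61

Answer: 0x61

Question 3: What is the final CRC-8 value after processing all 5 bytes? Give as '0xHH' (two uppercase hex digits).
Answer: 0x53

Derivation:
After byte 1 (0x77): reg=0xEE
After byte 2 (0x67): reg=0xB6
After byte 3 (0xD7): reg=0x20
After byte 4 (0x4A): reg=0x11
After byte 5 (0x0C): reg=0x53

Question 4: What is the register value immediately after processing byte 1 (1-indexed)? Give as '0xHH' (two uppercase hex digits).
Answer: 0xEE

Derivation:
After byte 1 (0x77): reg=0xEE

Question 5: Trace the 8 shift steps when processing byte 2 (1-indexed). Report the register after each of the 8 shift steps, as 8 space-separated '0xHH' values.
Answer: 0x15 0x2A 0x54 0xA8 0x57 0xAE 0x5B 0xB6

Derivation:
After byte 1 (0x77): reg=0xEE
Register before byte 2: 0xEE
After XOR with byte 0x67: 0x89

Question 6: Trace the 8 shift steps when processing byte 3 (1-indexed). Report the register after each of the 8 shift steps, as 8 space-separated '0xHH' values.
After byte 1 (0x77): reg=0xEE
After byte 2 (0x67): reg=0xB6
Register before byte 3: 0xB6
After XOR with byte 0xD7: 0x61

Answer: 0xC2 0x83 0x01 0x02 0x04 0x08 0x10 0x20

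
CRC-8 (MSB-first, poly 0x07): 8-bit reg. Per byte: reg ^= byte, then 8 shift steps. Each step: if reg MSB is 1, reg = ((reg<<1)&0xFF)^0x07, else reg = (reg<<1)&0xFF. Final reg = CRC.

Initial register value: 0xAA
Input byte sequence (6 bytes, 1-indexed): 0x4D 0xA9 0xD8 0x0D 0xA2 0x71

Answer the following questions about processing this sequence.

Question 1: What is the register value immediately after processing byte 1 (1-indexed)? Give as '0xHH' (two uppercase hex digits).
Answer: 0xBB

Derivation:
After byte 1 (0x4D): reg=0xBB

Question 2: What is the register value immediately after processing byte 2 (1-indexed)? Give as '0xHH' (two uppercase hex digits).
After byte 1 (0x4D): reg=0xBB
After byte 2 (0xA9): reg=0x7E

Answer: 0x7E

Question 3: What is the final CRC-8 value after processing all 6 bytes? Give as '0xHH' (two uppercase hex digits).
Answer: 0x78

Derivation:
After byte 1 (0x4D): reg=0xBB
After byte 2 (0xA9): reg=0x7E
After byte 3 (0xD8): reg=0x7B
After byte 4 (0x0D): reg=0x45
After byte 5 (0xA2): reg=0xBB
After byte 6 (0x71): reg=0x78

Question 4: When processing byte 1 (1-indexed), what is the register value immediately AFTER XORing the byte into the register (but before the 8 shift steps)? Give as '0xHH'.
Register before byte 1: 0xAA
Byte 1: 0x4D
0xAA XOR 0x4D = 0xE7

Answer: 0xE7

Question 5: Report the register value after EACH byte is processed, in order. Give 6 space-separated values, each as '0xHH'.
0xBB 0x7E 0x7B 0x45 0xBB 0x78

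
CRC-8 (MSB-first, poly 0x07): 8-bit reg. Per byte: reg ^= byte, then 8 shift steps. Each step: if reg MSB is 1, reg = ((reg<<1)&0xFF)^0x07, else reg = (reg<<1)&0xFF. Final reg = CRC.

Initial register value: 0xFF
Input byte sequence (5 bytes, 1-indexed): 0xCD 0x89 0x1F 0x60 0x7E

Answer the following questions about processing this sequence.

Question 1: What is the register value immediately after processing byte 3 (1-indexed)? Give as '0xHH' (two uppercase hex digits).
Answer: 0x61

Derivation:
After byte 1 (0xCD): reg=0x9E
After byte 2 (0x89): reg=0x65
After byte 3 (0x1F): reg=0x61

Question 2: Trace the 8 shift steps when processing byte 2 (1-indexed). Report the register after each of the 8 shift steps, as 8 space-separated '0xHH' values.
Answer: 0x2E 0x5C 0xB8 0x77 0xEE 0xDB 0xB1 0x65

Derivation:
After byte 1 (0xCD): reg=0x9E
Register before byte 2: 0x9E
After XOR with byte 0x89: 0x17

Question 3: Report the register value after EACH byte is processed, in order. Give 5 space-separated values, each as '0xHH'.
0x9E 0x65 0x61 0x07 0x68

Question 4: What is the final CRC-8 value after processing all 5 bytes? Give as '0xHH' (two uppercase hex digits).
Answer: 0x68

Derivation:
After byte 1 (0xCD): reg=0x9E
After byte 2 (0x89): reg=0x65
After byte 3 (0x1F): reg=0x61
After byte 4 (0x60): reg=0x07
After byte 5 (0x7E): reg=0x68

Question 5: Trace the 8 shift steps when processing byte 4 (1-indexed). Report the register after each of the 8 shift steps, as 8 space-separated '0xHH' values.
After byte 1 (0xCD): reg=0x9E
After byte 2 (0x89): reg=0x65
After byte 3 (0x1F): reg=0x61
Register before byte 4: 0x61
After XOR with byte 0x60: 0x01

Answer: 0x02 0x04 0x08 0x10 0x20 0x40 0x80 0x07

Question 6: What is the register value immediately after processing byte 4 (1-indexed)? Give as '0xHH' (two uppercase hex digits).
Answer: 0x07

Derivation:
After byte 1 (0xCD): reg=0x9E
After byte 2 (0x89): reg=0x65
After byte 3 (0x1F): reg=0x61
After byte 4 (0x60): reg=0x07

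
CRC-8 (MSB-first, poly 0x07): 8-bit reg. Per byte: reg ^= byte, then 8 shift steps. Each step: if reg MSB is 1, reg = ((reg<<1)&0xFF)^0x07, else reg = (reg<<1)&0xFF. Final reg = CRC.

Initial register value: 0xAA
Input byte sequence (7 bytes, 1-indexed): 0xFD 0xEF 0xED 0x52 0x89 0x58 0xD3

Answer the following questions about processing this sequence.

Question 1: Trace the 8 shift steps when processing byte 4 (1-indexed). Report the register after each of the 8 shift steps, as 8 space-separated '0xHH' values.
Answer: 0xDA 0xB3 0x61 0xC2 0x83 0x01 0x02 0x04

Derivation:
After byte 1 (0xFD): reg=0xA2
After byte 2 (0xEF): reg=0xE4
After byte 3 (0xED): reg=0x3F
Register before byte 4: 0x3F
After XOR with byte 0x52: 0x6D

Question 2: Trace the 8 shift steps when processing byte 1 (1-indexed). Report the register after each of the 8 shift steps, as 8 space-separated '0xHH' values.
Register before byte 1: 0xAA
After XOR with byte 0xFD: 0x57

Answer: 0xAE 0x5B 0xB6 0x6B 0xD6 0xAB 0x51 0xA2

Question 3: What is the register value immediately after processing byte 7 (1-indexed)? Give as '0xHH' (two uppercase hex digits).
Answer: 0x09

Derivation:
After byte 1 (0xFD): reg=0xA2
After byte 2 (0xEF): reg=0xE4
After byte 3 (0xED): reg=0x3F
After byte 4 (0x52): reg=0x04
After byte 5 (0x89): reg=0xAA
After byte 6 (0x58): reg=0xD0
After byte 7 (0xD3): reg=0x09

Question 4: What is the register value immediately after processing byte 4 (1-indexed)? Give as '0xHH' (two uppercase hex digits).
After byte 1 (0xFD): reg=0xA2
After byte 2 (0xEF): reg=0xE4
After byte 3 (0xED): reg=0x3F
After byte 4 (0x52): reg=0x04

Answer: 0x04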